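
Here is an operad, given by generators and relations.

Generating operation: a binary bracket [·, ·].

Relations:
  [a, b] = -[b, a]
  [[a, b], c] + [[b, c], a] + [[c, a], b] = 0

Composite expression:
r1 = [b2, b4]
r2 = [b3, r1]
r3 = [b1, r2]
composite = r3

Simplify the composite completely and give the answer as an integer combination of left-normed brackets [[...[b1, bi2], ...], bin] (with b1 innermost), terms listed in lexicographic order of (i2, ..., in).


Antisymmetry and Jacobi reduce to b1-anchored left-normed brackets.
Composite bracket: [b1, [b3, [b2, b4]]]
Under [a, b] = ab - ba we get 8 signed associative words (2^3 = 8).
Coefficients come from the b1-initial words:
  word b1b2b4b3 has sign -1, contributing -[[[b1, b2], b4], b3]
  word b1b3b2b4 has sign +1, contributing +[[[b1, b3], b2], b4]
  word b1b3b4b2 has sign -1, contributing -[[[b1, b3], b4], b2]
  word b1b4b2b3 has sign +1, contributing +[[[b1, b4], b2], b3]

-[[[b1, b2], b4], b3] + [[[b1, b3], b2], b4] - [[[b1, b3], b4], b2] + [[[b1, b4], b2], b3]


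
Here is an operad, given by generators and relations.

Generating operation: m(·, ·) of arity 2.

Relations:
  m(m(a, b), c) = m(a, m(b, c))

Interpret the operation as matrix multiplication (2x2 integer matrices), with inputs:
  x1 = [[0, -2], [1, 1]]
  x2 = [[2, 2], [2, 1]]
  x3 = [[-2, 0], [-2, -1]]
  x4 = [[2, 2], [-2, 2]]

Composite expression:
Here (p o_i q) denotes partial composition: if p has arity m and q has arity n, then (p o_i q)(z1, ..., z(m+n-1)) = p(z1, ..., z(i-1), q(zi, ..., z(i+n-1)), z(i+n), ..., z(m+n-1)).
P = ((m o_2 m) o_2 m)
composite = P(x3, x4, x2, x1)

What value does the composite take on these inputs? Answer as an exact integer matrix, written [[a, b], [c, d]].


[[-12, 20], [-10, 22]]


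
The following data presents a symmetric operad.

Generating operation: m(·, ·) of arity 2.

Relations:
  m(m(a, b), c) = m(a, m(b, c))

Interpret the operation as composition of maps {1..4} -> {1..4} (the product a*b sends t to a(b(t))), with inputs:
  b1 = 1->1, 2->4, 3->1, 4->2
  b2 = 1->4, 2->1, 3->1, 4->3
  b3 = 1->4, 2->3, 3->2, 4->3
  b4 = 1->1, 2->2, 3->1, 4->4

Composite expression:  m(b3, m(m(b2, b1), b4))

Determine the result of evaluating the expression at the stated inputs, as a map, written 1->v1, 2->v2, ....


1->3, 2->2, 3->3, 4->4


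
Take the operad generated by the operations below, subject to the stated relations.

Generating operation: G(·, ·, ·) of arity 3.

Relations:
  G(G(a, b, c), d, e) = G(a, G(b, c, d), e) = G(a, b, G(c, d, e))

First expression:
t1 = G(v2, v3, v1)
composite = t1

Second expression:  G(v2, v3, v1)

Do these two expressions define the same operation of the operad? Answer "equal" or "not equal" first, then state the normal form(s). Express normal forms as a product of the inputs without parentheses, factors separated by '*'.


The first expression, normalized: v2 * v3 * v1
The second expression, normalized: v2 * v3 * v1
Identical normal forms: equal.

equal — both sides give v2 * v3 * v1


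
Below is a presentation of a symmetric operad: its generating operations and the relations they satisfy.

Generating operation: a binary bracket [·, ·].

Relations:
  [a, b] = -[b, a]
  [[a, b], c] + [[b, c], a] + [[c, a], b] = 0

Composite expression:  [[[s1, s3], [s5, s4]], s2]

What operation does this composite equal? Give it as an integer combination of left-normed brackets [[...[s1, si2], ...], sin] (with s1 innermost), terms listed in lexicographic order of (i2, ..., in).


-[[[[s1, s3], s4], s5], s2] + [[[[s1, s3], s5], s4], s2]

In the tensor algebra, words opening s1 carry the s1-anchored form.
Composite bracket: [[[s1, s3], [s5, s4]], s2]
Under [a, b] = ab - ba we get 16 signed associative words (2^4 = 16).
Keep just the words that open with s1:
  word s1s3s4s5s2 has sign -1, contributing -[[[[s1, s3], s4], s5], s2]
  word s1s3s5s4s2 has sign +1, contributing +[[[[s1, s3], s5], s4], s2]


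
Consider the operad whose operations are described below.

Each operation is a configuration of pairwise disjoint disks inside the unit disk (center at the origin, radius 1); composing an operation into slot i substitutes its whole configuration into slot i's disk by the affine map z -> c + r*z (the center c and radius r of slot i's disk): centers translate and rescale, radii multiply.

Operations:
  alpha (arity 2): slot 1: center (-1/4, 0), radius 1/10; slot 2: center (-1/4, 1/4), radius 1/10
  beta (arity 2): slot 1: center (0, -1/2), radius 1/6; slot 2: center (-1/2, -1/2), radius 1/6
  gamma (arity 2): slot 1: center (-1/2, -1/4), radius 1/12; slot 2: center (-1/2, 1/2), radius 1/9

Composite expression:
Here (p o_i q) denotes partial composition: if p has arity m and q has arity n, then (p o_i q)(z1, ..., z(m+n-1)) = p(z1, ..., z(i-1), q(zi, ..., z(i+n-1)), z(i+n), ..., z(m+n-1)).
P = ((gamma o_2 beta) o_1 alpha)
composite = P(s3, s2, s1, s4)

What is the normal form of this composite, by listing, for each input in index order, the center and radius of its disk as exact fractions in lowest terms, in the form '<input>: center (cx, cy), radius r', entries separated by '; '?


s1: center (-1/2, 4/9), radius 1/54; s2: center (-25/48, -11/48), radius 1/120; s3: center (-25/48, -1/4), radius 1/120; s4: center (-5/9, 4/9), radius 1/54

Only the slot chain above each s matters under gamma; compose those maps.
input s3: applying the 2 nested substitutions gives center (-25/48, -1/4), radius 1/120
input s2: applying the 2 nested substitutions gives center (-25/48, -11/48), radius 1/120
input s1: applying the 2 nested substitutions gives center (-1/2, 4/9), radius 1/54
input s4: applying the 2 nested substitutions gives center (-5/9, 4/9), radius 1/54


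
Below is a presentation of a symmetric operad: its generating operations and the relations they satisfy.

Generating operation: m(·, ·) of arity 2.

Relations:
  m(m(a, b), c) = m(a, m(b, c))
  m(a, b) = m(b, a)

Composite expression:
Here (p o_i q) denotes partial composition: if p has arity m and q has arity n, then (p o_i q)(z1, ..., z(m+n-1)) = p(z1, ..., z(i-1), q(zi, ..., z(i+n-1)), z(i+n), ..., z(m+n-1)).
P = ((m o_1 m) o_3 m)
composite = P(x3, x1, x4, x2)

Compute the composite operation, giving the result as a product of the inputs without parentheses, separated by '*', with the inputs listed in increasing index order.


Any arrangement under m is one operation, so sort the x-inputs.
m(x3, x1) flattens to x3 * x1
m(x4, x2) flattens to x4 * x2
m(m(x3, x1), m(x4, x2)) flattens to x3 * x1 * x4 * x2
reordering the factors by index: x1 * x2 * x3 * x4

x1 * x2 * x3 * x4


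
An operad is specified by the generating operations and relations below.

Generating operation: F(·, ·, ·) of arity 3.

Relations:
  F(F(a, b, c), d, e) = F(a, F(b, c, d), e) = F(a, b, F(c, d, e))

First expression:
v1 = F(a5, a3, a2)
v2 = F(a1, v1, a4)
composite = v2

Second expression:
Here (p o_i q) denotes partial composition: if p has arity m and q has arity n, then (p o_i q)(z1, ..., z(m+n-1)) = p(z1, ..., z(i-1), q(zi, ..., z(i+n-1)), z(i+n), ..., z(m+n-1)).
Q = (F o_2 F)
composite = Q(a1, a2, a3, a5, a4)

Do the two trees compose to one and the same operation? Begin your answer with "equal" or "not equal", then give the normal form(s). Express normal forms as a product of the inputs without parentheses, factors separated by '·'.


not equal: they reduce to a1 · a5 · a3 · a2 · a4 and a1 · a2 · a3 · a5 · a4

The first expression reduces to a1 · a5 · a3 · a2 · a4
The second expression reduces to a1 · a2 · a3 · a5 · a4
The normal forms differ: not equal.


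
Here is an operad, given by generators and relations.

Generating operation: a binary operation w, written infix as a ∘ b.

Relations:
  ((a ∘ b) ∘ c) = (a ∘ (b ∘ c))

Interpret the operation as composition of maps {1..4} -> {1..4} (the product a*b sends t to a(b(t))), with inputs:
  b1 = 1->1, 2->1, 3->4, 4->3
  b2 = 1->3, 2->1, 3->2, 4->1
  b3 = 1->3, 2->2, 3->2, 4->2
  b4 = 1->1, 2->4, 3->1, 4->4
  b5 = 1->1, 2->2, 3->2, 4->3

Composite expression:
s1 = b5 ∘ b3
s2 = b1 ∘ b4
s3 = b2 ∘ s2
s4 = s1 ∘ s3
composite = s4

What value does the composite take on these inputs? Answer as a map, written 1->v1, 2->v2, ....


(b5 ∘ b3) = 1->2, 2->2, 3->2, 4->2
(b1 ∘ b4) = 1->1, 2->3, 3->1, 4->3
(b2 ∘ (b1 ∘ b4)) = 1->3, 2->2, 3->3, 4->2
((b5 ∘ b3) ∘ (b2 ∘ (b1 ∘ b4))) = 1->2, 2->2, 3->2, 4->2

1->2, 2->2, 3->2, 4->2


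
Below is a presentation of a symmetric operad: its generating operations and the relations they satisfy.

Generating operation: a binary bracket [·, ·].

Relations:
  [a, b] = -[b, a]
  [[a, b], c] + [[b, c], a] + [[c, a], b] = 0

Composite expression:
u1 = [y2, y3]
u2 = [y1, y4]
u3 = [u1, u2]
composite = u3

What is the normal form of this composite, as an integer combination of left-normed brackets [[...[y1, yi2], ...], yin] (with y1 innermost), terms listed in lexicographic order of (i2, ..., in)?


-[[[y1, y4], y2], y3] + [[[y1, y4], y3], y2]

In the tensor algebra, words opening y1 carry the y1-anchored form.
Composite bracket: [[y2, y3], [y1, y4]]
Applying ab - ba throughout gives 8 signed words (2^3 = 8).
The y1-initial words carry the normal form:
  from y1y4y2y3, sign -1: term -[[[y1, y4], y2], y3]
  from y1y4y3y2, sign +1: term +[[[y1, y4], y3], y2]


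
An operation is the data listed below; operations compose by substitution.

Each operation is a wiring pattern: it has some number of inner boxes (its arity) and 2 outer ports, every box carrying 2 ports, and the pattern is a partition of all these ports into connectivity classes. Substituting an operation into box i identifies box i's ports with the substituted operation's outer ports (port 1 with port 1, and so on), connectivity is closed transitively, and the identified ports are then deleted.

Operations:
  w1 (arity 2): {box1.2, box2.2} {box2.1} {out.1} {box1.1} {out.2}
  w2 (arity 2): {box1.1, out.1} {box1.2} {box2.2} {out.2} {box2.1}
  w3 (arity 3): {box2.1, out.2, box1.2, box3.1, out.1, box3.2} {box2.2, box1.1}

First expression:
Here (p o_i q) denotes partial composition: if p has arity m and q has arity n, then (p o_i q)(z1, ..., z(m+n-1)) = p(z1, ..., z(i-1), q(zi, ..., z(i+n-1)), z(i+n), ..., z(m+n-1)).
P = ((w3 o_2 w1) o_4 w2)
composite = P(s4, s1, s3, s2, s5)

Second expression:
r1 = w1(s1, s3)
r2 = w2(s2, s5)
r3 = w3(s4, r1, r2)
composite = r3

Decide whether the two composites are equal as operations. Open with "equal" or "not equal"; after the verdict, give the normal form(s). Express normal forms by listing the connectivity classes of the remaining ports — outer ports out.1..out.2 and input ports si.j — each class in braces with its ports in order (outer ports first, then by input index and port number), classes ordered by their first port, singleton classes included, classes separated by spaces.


Reducing the first expression gives {out.1, out.2, s2.1, s4.2} {s1.1} {s1.2, s3.2} {s2.2} {s3.1} {s4.1} {s5.1} {s5.2}
Reducing the second expression gives {out.1, out.2, s2.1, s4.2} {s1.1} {s1.2, s3.2} {s2.2} {s3.1} {s4.1} {s5.1} {s5.2}
The forms coincide; equal.

equal; the common form is {out.1, out.2, s2.1, s4.2} {s1.1} {s1.2, s3.2} {s2.2} {s3.1} {s4.1} {s5.1} {s5.2}


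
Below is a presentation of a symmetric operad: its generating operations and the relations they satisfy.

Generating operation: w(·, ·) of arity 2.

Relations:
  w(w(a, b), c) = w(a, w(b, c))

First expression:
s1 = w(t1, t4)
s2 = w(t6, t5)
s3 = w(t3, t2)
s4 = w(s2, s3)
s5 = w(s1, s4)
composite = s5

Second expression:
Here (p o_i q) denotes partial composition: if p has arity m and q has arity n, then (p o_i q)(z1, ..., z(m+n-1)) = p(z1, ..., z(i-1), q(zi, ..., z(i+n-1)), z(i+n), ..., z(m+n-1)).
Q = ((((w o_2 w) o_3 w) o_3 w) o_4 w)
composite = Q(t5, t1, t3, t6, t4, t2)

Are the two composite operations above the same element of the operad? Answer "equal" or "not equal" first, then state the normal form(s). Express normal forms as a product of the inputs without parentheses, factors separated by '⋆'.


not equal; the first gives t1 ⋆ t4 ⋆ t6 ⋆ t5 ⋆ t3 ⋆ t2 and the second t5 ⋆ t1 ⋆ t3 ⋆ t6 ⋆ t4 ⋆ t2

The first expression reduces to t1 ⋆ t4 ⋆ t6 ⋆ t5 ⋆ t3 ⋆ t2
The second expression reduces to t5 ⋆ t1 ⋆ t3 ⋆ t6 ⋆ t4 ⋆ t2
The forms do not match — not equal.


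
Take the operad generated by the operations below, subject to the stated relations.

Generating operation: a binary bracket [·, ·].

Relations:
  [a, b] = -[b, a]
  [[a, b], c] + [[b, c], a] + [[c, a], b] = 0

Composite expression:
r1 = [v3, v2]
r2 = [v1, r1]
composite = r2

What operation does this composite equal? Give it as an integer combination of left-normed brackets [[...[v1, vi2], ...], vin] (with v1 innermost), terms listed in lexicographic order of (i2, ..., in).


-[[v1, v2], v3] + [[v1, v3], v2]


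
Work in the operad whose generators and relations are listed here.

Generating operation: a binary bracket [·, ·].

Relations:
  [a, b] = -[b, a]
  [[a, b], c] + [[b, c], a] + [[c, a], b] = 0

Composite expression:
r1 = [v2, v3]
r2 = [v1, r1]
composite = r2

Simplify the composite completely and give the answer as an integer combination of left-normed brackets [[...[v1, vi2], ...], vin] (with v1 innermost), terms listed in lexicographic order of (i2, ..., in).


Antisymmetry and Jacobi reduce to v1-anchored left-normed brackets.
Composite bracket: [v1, [v2, v3]]
Full expansion: 4 signed words from ab - ba (2^2 = 4).
Words beginning with v1 determine it all:
  from v1v2v3, sign +1: term +[[v1, v2], v3]
  from v1v3v2, sign -1: term -[[v1, v3], v2]

[[v1, v2], v3] - [[v1, v3], v2]


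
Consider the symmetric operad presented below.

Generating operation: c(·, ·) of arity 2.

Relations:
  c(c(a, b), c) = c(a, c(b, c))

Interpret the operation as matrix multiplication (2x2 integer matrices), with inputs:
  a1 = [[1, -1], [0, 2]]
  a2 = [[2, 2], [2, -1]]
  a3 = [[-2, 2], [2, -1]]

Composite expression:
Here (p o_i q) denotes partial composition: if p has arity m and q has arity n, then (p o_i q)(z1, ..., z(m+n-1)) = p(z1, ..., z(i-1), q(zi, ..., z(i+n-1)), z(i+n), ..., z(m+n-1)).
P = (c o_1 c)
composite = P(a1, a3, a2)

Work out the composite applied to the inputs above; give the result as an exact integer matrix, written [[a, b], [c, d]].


[[-2, -11], [4, 10]]


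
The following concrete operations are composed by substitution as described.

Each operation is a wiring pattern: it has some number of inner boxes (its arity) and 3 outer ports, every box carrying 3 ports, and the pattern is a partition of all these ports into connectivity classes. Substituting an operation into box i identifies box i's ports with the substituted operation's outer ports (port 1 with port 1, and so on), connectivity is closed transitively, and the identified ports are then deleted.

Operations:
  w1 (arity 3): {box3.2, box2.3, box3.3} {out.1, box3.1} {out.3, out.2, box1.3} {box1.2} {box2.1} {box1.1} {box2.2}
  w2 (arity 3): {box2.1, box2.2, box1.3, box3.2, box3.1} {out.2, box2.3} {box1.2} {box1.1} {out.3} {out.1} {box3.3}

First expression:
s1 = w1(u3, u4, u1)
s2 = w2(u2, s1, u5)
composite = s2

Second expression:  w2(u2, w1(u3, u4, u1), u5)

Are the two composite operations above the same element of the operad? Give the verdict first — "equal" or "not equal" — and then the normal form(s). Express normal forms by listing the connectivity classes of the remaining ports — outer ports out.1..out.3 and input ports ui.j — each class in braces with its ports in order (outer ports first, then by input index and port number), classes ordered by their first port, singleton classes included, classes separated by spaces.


The first expression reduces to {out.1} {out.2, u1.1, u2.3, u3.3, u5.1, u5.2} {out.3} {u1.2, u1.3, u4.3} {u2.1} {u2.2} {u3.1} {u3.2} {u4.1} {u4.2} {u5.3}
The second expression reduces to {out.1} {out.2, u1.1, u2.3, u3.3, u5.1, u5.2} {out.3} {u1.2, u1.3, u4.3} {u2.1} {u2.2} {u3.1} {u3.2} {u4.1} {u4.2} {u5.3}
Same normal form: equal.

equal; both compose to {out.1} {out.2, u1.1, u2.3, u3.3, u5.1, u5.2} {out.3} {u1.2, u1.3, u4.3} {u2.1} {u2.2} {u3.1} {u3.2} {u4.1} {u4.2} {u5.3}


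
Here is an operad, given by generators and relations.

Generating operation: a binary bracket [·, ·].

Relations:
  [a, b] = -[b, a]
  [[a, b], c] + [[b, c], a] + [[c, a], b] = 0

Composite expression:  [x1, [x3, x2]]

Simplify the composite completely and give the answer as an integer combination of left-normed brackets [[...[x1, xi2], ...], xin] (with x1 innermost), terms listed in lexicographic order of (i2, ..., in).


-[[x1, x2], x3] + [[x1, x3], x2]

Antisymmetry and Jacobi reduce to x1-anchored left-normed brackets.
Composite bracket: [x1, [x3, x2]]
Under [a, b] = ab - ba we get 4 signed associative words (2^2 = 4).
Words beginning with x1 determine it all:
  x1x2x3 appears with sign -1, giving the term -[[x1, x2], x3]
  x1x3x2 appears with sign +1, giving the term +[[x1, x3], x2]


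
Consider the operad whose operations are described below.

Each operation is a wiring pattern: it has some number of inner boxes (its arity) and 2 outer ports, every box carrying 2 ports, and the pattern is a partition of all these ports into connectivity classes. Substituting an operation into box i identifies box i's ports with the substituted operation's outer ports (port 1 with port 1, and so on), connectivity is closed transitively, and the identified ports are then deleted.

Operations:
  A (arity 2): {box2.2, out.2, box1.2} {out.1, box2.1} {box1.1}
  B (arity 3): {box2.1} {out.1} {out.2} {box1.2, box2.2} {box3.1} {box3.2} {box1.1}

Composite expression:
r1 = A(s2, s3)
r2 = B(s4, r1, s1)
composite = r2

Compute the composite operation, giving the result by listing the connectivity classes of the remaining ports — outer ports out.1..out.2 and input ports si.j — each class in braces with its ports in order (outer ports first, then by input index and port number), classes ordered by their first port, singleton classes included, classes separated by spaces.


After gluing at B, chains via deleted ports link the s-ports.
the subtree at A composes to {out.1, s3.1} {out.2, s2.2, s3.2} {s2.1} on (s2, s3); out.j = own outer ports
the subtree at B composes to {out.1} {out.2} {s1.1} {s1.2} {s2.1} {s2.2, s3.2, s4.2} {s3.1} {s4.1} on (s4, s2, s3, s1); out.j = own outer ports

{out.1} {out.2} {s1.1} {s1.2} {s2.1} {s2.2, s3.2, s4.2} {s3.1} {s4.1}


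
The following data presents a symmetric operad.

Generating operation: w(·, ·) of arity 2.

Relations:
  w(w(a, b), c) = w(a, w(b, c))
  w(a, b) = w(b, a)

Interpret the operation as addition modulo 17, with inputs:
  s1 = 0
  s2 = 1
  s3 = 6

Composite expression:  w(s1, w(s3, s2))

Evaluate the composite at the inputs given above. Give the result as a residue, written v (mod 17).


7 (mod 17)

w(s3, s2) = 7
w(s1, w(s3, s2)) = 7


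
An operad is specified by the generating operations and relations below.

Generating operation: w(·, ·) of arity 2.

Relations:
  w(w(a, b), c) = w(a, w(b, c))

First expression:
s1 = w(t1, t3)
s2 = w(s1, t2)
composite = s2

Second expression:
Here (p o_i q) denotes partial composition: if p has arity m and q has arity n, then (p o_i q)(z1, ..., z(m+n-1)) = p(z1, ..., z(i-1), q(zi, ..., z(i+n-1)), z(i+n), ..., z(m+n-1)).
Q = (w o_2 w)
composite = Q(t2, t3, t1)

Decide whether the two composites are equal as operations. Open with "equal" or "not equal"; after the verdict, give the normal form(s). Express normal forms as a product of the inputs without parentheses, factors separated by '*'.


not equal; first: t1 * t3 * t2; second: t2 * t3 * t1


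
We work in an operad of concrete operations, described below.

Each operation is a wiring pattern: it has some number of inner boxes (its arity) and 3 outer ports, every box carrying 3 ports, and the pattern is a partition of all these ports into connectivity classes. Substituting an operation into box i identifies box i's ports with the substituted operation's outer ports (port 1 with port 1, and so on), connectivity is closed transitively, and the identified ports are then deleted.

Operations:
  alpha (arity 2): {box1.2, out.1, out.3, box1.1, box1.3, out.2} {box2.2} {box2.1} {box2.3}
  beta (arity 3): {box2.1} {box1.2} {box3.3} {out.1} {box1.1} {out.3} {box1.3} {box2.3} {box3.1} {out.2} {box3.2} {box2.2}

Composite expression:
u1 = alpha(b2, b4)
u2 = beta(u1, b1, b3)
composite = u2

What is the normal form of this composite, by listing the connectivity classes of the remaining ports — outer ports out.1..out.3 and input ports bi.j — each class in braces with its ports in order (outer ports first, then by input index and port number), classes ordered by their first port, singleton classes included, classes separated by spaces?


{out.1} {out.2} {out.3} {b1.1} {b1.2} {b1.3} {b2.1, b2.2, b2.3} {b3.1} {b3.2} {b3.3} {b4.1} {b4.2} {b4.3}

Substituting into beta glues patterns; closure does the rest.
stage alpha: inputs (b2, b4), connectivity {out.1, out.2, out.3, b2.1, b2.2, b2.3} {b4.1} {b4.2} {b4.3}, out.j its boundary
stage beta: inputs (b2, b4, b1, b3), connectivity {out.1} {out.2} {out.3} {b1.1} {b1.2} {b1.3} {b2.1, b2.2, b2.3} {b3.1} {b3.2} {b3.3} {b4.1} {b4.2} {b4.3}, out.j its boundary


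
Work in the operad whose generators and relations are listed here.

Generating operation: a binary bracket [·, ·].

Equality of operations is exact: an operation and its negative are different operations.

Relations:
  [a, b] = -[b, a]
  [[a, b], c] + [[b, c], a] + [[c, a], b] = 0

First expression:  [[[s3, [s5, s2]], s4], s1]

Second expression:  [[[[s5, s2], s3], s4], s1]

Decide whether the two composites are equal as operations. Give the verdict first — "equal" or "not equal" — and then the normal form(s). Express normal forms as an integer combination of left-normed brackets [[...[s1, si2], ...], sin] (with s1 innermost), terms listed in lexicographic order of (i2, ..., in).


not equal; first: -[[[[s1, s2], s5], s3], s4] + [[[[s1, s3], s2], s5], s4] - [[[[s1, s3], s5], s2], s4] + [[[[s1, s4], s2], s5], s3] - [[[[s1, s4], s3], s2], s5] + [[[[s1, s4], s3], s5], s2] - [[[[s1, s4], s5], s2], s3] + [[[[s1, s5], s2], s3], s4]; second: [[[[s1, s2], s5], s3], s4] - [[[[s1, s3], s2], s5], s4] + [[[[s1, s3], s5], s2], s4] - [[[[s1, s4], s2], s5], s3] + [[[[s1, s4], s3], s2], s5] - [[[[s1, s4], s3], s5], s2] + [[[[s1, s4], s5], s2], s3] - [[[[s1, s5], s2], s3], s4]

The first composite normalizes to -[[[[s1, s2], s5], s3], s4] + [[[[s1, s3], s2], s5], s4] - [[[[s1, s3], s5], s2], s4] + [[[[s1, s4], s2], s5], s3] - [[[[s1, s4], s3], s2], s5] + [[[[s1, s4], s3], s5], s2] - [[[[s1, s4], s5], s2], s3] + [[[[s1, s5], s2], s3], s4]
The second composite normalizes to [[[[s1, s2], s5], s3], s4] - [[[[s1, s3], s2], s5], s4] + [[[[s1, s3], s5], s2], s4] - [[[[s1, s4], s2], s5], s3] + [[[[s1, s4], s3], s2], s5] - [[[[s1, s4], s3], s5], s2] + [[[[s1, s4], s5], s2], s3] - [[[[s1, s5], s2], s3], s4]
The normal forms differ: not equal.


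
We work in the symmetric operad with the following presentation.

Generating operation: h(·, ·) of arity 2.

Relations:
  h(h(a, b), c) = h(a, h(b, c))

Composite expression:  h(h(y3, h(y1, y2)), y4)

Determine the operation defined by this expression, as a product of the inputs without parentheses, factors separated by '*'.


Key point: h is associative — brackets drop, the y-order remains.
h(y1, y2) flattens to y1 * y2
h(y3, h(y1, y2)) flattens to y3 * y1 * y2
h(h(y3, h(y1, y2)), y4) flattens to y3 * y1 * y2 * y4

y3 * y1 * y2 * y4


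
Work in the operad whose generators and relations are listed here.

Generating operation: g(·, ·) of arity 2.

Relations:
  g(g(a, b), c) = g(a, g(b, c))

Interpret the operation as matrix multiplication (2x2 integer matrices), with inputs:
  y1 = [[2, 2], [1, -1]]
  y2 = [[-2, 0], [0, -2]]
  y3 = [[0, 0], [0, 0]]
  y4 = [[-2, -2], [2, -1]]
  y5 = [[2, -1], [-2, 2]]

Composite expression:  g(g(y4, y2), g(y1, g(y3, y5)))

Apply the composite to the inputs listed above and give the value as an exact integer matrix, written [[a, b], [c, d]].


[[0, 0], [0, 0]]

g(y4, y2) = [[4, 4], [-4, 2]]
g(y3, y5) = [[0, 0], [0, 0]]
g(y1, g(y3, y5)) = [[0, 0], [0, 0]]
g(g(y4, y2), g(y1, g(y3, y5))) = [[0, 0], [0, 0]]


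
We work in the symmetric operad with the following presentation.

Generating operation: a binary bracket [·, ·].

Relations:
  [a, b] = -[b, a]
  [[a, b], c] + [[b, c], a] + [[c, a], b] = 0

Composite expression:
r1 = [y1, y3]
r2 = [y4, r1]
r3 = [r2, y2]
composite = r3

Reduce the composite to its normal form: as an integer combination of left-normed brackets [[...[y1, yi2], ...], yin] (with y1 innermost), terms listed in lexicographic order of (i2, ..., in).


A multilinear Lie element is pinned by y1-initial words (y1 innermost).
Composite bracket: [[y4, [y1, y3]], y2]
Applying ab - ba throughout gives 8 signed words (2^3 = 8).
Collect the words opening with y1:
  word y1y3y4y2 has sign -1, contributing -[[[y1, y3], y4], y2]

-[[[y1, y3], y4], y2]


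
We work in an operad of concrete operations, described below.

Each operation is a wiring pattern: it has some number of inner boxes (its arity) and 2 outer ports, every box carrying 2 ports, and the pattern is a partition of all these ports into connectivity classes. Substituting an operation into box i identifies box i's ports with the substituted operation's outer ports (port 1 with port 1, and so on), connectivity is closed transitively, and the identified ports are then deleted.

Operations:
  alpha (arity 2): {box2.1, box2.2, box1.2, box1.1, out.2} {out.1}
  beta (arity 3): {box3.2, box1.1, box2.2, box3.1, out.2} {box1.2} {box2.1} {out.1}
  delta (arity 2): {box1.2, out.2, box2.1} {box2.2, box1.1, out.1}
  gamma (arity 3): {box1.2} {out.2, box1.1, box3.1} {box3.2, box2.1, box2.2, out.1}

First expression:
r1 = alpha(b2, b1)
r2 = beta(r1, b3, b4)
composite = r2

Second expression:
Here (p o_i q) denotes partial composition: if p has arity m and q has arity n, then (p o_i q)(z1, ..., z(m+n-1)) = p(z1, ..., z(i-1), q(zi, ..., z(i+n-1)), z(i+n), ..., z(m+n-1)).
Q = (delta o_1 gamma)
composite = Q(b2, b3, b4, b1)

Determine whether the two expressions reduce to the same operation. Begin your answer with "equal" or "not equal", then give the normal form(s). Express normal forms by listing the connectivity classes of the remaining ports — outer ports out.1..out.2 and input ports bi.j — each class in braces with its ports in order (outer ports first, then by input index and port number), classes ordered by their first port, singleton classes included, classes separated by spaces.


In normal form, the first expression is {out.1} {out.2, b3.2, b4.1, b4.2} {b1.1, b1.2, b2.1, b2.2} {b3.1}
In normal form, the second expression is {out.1, b1.2, b3.1, b3.2, b4.2} {out.2, b1.1, b2.1, b4.1} {b2.2}
They disagree, so not equal.

not equal; first: {out.1} {out.2, b3.2, b4.1, b4.2} {b1.1, b1.2, b2.1, b2.2} {b3.1}; second: {out.1, b1.2, b3.1, b3.2, b4.2} {out.2, b1.1, b2.1, b4.1} {b2.2}


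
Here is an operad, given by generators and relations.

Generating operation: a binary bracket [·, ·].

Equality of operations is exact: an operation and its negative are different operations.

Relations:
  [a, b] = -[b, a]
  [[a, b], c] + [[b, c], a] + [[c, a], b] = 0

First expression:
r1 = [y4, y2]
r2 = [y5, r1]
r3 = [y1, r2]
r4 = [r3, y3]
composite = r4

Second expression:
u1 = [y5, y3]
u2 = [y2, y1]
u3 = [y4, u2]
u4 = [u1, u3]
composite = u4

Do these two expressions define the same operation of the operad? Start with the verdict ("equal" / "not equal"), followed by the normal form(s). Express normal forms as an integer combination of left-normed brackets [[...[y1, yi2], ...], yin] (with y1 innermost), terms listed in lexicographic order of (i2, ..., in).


not equal; first: [[[[y1, y2], y4], y5], y3] - [[[[y1, y4], y2], y5], y3] - [[[[y1, y5], y2], y4], y3] + [[[[y1, y5], y4], y2], y3]; second: [[[[y1, y2], y4], y3], y5] - [[[[y1, y2], y4], y5], y3]

The first expression, normalized: [[[[y1, y2], y4], y5], y3] - [[[[y1, y4], y2], y5], y3] - [[[[y1, y5], y2], y4], y3] + [[[[y1, y5], y4], y2], y3]
The second expression, normalized: [[[[y1, y2], y4], y3], y5] - [[[[y1, y2], y4], y5], y3]
They disagree, so not equal.


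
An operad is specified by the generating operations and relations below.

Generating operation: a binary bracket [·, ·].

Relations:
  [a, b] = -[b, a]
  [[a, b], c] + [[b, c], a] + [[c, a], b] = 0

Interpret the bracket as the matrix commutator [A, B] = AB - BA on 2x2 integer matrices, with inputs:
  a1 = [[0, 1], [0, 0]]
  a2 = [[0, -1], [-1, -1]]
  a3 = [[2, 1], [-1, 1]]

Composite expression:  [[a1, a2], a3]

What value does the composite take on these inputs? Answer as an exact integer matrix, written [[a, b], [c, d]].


[a1, a2] = [[-1, -1], [0, 1]]
[[a1, a2], a3] = [[1, -1], [-2, -1]]

[[1, -1], [-2, -1]]


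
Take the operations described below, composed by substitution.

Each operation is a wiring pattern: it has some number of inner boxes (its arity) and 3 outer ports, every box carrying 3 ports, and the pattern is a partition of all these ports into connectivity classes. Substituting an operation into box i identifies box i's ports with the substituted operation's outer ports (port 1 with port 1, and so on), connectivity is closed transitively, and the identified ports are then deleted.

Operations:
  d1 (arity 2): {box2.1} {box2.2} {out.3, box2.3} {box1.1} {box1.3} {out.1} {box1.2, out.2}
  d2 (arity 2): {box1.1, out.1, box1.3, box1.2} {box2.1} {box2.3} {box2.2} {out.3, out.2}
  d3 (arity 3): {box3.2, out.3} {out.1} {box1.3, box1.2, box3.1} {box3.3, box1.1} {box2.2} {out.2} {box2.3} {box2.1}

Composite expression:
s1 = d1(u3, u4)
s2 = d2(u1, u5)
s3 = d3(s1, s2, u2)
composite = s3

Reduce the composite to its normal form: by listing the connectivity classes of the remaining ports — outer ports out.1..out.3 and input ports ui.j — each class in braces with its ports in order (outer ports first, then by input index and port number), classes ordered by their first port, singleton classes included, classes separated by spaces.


Treat the ports identified at d3 as solder joints: merge, then drop.
through d1, on inputs (u3, u4): {out.1} {out.2, u3.2} {out.3, u4.3} {u3.1} {u3.3} {u4.1} {u4.2} (out.j = stage outer ports)
through d2, on inputs (u1, u5): {out.1, u1.1, u1.2, u1.3} {out.2, out.3} {u5.1} {u5.2} {u5.3} (out.j = stage outer ports)
through d3, on inputs (u3, u4, u1, u5, u2): {out.1} {out.2} {out.3, u2.2} {u1.1, u1.2, u1.3} {u2.1, u3.2, u4.3} {u2.3} {u3.1} {u3.3} {u4.1} {u4.2} {u5.1} {u5.2} {u5.3} (out.j = stage outer ports)

{out.1} {out.2} {out.3, u2.2} {u1.1, u1.2, u1.3} {u2.1, u3.2, u4.3} {u2.3} {u3.1} {u3.3} {u4.1} {u4.2} {u5.1} {u5.2} {u5.3}


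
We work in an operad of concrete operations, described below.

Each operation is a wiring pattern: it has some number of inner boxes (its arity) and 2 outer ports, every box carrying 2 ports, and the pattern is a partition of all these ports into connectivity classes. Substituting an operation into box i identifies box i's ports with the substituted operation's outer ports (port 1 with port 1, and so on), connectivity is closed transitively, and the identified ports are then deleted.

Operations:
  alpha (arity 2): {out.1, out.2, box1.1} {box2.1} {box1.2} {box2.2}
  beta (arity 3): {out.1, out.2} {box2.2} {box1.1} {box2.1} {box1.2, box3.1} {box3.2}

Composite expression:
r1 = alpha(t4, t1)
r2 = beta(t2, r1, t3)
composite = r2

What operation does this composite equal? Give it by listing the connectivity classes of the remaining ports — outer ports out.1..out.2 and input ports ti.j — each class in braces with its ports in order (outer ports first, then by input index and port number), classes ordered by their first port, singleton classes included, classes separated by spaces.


Substituting into beta glues patterns; closure does the rest.
the subtree at alpha composes to {out.1, out.2, t4.1} {t1.1} {t1.2} {t4.2} on (t4, t1); out.j = own outer ports
the subtree at beta composes to {out.1, out.2} {t1.1} {t1.2} {t2.1} {t2.2, t3.1} {t3.2} {t4.1} {t4.2} on (t2, t4, t1, t3); out.j = own outer ports

{out.1, out.2} {t1.1} {t1.2} {t2.1} {t2.2, t3.1} {t3.2} {t4.1} {t4.2}


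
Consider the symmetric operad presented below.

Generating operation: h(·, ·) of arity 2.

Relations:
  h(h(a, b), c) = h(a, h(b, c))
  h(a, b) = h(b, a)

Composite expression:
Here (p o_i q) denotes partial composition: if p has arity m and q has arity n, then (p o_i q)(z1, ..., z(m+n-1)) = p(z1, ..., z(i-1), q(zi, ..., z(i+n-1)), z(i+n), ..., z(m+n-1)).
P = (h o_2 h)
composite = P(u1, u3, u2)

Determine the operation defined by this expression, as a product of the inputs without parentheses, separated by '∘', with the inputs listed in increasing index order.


u1 ∘ u2 ∘ u3

Reordering under h is free, so list the u-inputs canonically.
h(u3, u2) flattens to u3 ∘ u2
h(u1, h(u3, u2)) flattens to u1 ∘ u3 ∘ u2
putting the inputs in ascending order: u1 ∘ u2 ∘ u3


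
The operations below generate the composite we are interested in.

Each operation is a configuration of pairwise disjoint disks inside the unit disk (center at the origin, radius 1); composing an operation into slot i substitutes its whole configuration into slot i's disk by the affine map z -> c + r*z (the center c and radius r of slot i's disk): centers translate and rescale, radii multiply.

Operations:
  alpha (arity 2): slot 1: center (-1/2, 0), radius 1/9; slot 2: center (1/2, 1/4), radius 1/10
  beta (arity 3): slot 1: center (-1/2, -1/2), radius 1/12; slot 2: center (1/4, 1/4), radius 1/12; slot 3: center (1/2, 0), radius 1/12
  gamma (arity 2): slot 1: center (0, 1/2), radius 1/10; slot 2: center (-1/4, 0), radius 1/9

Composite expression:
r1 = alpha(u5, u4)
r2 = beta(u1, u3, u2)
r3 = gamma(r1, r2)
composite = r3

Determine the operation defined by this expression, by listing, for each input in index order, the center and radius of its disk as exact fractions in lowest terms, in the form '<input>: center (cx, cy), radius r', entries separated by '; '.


Follow each u-input down from gamma: c' goes to c + r*c', radius to r*r'.
for u5, the 2-step affine chain lands on center (-1/20, 1/2), radius 1/90
for u4, the 2-step affine chain lands on center (1/20, 21/40), radius 1/100
for u1, the 2-step affine chain lands on center (-11/36, -1/18), radius 1/108
for u3, the 2-step affine chain lands on center (-2/9, 1/36), radius 1/108
for u2, the 2-step affine chain lands on center (-7/36, 0), radius 1/108

u1: center (-11/36, -1/18), radius 1/108; u2: center (-7/36, 0), radius 1/108; u3: center (-2/9, 1/36), radius 1/108; u4: center (1/20, 21/40), radius 1/100; u5: center (-1/20, 1/2), radius 1/90


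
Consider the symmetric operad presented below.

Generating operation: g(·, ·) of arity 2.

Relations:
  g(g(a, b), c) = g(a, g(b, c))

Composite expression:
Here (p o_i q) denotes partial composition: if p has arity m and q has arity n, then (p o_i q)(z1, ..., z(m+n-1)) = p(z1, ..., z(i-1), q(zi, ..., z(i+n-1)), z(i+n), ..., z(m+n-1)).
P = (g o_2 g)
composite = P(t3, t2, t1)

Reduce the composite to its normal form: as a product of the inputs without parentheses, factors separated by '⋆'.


t3 ⋆ t2 ⋆ t1


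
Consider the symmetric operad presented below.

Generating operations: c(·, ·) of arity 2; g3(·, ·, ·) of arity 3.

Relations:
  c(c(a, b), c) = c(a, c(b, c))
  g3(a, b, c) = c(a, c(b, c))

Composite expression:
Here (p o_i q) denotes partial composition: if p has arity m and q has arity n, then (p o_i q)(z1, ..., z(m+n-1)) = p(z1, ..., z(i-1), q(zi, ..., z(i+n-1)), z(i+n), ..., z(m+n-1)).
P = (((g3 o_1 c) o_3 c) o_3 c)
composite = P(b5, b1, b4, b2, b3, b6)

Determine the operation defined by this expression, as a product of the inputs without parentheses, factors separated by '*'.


b5 * b1 * b4 * b2 * b3 * b6

Every regrouping of g3 is equal, so read the b-inputs in written order.
c(b5, b1) spells out as b5 * b1
c(b4, b2) spells out as b4 * b2
c(c(b4, b2), b3) spells out as b4 * b2 * b3
g3(c(b5, b1), c(c(b4, b2), b3), b6) spells out as b5 * b1 * b4 * b2 * b3 * b6


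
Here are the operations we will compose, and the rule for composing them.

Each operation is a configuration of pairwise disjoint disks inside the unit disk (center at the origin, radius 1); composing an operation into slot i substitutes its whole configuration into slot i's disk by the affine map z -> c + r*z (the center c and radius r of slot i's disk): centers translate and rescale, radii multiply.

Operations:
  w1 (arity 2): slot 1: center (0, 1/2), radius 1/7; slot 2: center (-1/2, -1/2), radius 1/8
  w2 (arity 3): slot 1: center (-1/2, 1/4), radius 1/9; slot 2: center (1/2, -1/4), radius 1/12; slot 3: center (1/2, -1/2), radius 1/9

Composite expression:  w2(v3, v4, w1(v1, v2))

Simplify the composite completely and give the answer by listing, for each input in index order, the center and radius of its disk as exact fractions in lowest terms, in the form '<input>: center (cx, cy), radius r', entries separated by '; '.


Affine substitution under w2: radii multiply and v-centers shift.
tracing v3 down its 1-map path: center (-1/2, 1/4), radius 1/9
tracing v4 down its 1-map path: center (1/2, -1/4), radius 1/12
tracing v1 down its 2-map path: center (1/2, -4/9), radius 1/63
tracing v2 down its 2-map path: center (4/9, -5/9), radius 1/72

v1: center (1/2, -4/9), radius 1/63; v2: center (4/9, -5/9), radius 1/72; v3: center (-1/2, 1/4), radius 1/9; v4: center (1/2, -1/4), radius 1/12


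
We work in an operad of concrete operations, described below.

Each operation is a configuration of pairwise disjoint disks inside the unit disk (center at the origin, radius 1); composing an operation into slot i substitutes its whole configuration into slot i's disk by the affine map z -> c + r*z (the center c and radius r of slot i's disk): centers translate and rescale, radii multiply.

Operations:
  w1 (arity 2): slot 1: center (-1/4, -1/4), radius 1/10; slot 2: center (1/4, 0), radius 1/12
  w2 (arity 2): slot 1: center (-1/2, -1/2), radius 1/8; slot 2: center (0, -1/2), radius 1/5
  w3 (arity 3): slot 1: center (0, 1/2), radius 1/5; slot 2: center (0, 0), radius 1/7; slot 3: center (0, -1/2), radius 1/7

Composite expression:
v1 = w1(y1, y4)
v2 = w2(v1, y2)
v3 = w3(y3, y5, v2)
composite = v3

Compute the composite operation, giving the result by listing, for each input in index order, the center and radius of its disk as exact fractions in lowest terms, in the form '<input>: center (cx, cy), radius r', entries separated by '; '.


y1: center (-17/224, -129/224), radius 1/560; y2: center (0, -4/7), radius 1/35; y3: center (0, 1/2), radius 1/5; y4: center (-15/224, -4/7), radius 1/672; y5: center (0, 0), radius 1/7

Affine substitution under w3: radii multiply and y-centers shift.
y3: after 1 affine step, its disk has center (0, 1/2), radius 1/5
y5: after 1 affine step, its disk has center (0, 0), radius 1/7
y1: after 3 affine steps, its disk has center (-17/224, -129/224), radius 1/560
y4: after 3 affine steps, its disk has center (-15/224, -4/7), radius 1/672
y2: after 2 affine steps, its disk has center (0, -4/7), radius 1/35


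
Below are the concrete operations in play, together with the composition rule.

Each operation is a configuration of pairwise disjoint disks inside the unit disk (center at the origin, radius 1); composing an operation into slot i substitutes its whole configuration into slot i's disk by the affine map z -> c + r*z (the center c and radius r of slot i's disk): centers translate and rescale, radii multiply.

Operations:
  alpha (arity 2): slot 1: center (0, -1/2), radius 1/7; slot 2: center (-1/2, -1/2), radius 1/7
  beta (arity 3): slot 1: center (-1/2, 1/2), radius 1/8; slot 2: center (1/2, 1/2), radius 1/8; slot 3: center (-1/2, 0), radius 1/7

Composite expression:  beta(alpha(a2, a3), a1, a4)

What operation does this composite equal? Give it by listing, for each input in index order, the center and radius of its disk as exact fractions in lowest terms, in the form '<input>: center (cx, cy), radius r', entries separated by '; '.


a1: center (1/2, 1/2), radius 1/8; a2: center (-1/2, 7/16), radius 1/56; a3: center (-9/16, 7/16), radius 1/56; a4: center (-1/2, 0), radius 1/7

Follow each a-input down from beta: c' goes to c + r*c', radius to r*r'.
for a2, the 2-step affine chain lands on center (-1/2, 7/16), radius 1/56
for a3, the 2-step affine chain lands on center (-9/16, 7/16), radius 1/56
for a1, the 1-step affine chain lands on center (1/2, 1/2), radius 1/8
for a4, the 1-step affine chain lands on center (-1/2, 0), radius 1/7
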